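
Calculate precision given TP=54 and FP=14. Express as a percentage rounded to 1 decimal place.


Precision = TP / (TP + FP) * 100
= 54 / (54 + 14)
= 54 / 68
= 0.7941
= 79.4%

79.4


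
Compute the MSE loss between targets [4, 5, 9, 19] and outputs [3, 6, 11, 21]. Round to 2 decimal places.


Differences: [1, -1, -2, -2]
Squared errors: [1, 1, 4, 4]
Sum of squared errors = 10
MSE = 10 / 4 = 2.50

2.50


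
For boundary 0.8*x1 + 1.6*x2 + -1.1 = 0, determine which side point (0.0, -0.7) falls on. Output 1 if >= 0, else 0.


Compute 0.8 * 0.0 + 1.6 * -0.7 + -1.1
= 0.0 + -1.12 + -1.1
= -2.22
Since -2.22 < 0, the point is on the negative side.

0


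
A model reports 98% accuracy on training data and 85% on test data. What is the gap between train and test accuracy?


Gap = train_accuracy - test_accuracy
= 98 - 85
= 13%
This gap suggests the model is overfitting.

13


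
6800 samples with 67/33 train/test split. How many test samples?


Train samples = 6800 * 67% = 4556
Test samples = 6800 - 4556
= 2244

2244


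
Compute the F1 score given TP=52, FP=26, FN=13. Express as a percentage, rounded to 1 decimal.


Precision = TP / (TP + FP) = 52 / 78 = 0.6667
Recall = TP / (TP + FN) = 52 / 65 = 0.8
F1 = 2 * P * R / (P + R)
= 2 * 0.6667 * 0.8 / (0.6667 + 0.8)
= 1.0667 / 1.4667
= 0.7273
As percentage: 72.7%

72.7


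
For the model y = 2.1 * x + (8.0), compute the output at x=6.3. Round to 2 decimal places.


y = 2.1 * 6.3 + (8.0)
= 13.23 + (8.0)
= 21.23

21.23


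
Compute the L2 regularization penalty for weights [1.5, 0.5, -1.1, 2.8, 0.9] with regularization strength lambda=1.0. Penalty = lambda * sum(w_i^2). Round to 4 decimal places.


Squaring each weight:
1.5^2 = 2.25
0.5^2 = 0.25
(-1.1)^2 = 1.21
2.8^2 = 7.84
0.9^2 = 0.81
Sum of squares = 12.36
Penalty = 1.0 * 12.36 = 12.3600

12.3600


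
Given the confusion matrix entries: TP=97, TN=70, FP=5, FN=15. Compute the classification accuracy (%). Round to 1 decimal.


Accuracy = (TP + TN) / (TP + TN + FP + FN) * 100
= (97 + 70) / (97 + 70 + 5 + 15)
= 167 / 187
= 0.893
= 89.3%

89.3


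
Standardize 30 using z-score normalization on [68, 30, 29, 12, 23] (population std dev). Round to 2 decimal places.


Mean = (68 + 30 + 29 + 12 + 23) / 5 = 32.4
Variance = sum((x_i - mean)^2) / n = 357.84
Std = sqrt(357.84) = 18.9167
Z = (x - mean) / std
= (30 - 32.4) / 18.9167
= -2.4 / 18.9167
= -0.13

-0.13


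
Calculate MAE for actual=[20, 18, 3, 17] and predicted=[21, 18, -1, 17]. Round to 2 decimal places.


Absolute errors: [1, 0, 4, 0]
Sum of absolute errors = 5
MAE = 5 / 4 = 1.25

1.25


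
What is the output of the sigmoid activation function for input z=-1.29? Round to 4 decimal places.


sigmoid(z) = 1 / (1 + exp(-z))
exp(-(-1.29)) = exp(1.29) = 3.6328
1 + 3.6328 = 4.6328
1 / 4.6328 = 0.2159

0.2159


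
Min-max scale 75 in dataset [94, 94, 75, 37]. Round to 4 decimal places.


Min = 37, Max = 94
Range = 94 - 37 = 57
Scaled = (x - min) / (max - min)
= (75 - 37) / 57
= 38 / 57
= 0.6667

0.6667


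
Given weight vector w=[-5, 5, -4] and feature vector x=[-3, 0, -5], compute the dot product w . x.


Element-wise products:
-5 * -3 = 15
5 * 0 = 0
-4 * -5 = 20
Sum = 15 + 0 + 20
= 35

35


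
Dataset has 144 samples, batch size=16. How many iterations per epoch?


Iterations per epoch = dataset_size / batch_size
= 144 / 16
= 9

9


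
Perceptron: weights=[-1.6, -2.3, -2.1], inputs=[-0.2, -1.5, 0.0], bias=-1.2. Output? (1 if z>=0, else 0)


z = w . x + b
= -1.6*-0.2 + -2.3*-1.5 + -2.1*0.0 + -1.2
= 0.32 + 3.45 + -0.0 + -1.2
= 3.77 + -1.2
= 2.57
Since z = 2.57 >= 0, output = 1

1


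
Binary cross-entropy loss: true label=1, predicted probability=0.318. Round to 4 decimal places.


For y=1: Loss = -log(p)
= -log(0.318)
= -(-1.1457)
= 1.1457

1.1457


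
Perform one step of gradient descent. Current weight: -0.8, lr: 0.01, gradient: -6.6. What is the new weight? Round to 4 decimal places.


w_new = w_old - lr * gradient
= -0.8 - 0.01 * -6.6
= -0.8 - (-0.066)
= -0.7340

-0.7340


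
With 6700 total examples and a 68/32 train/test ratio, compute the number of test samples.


Train samples = 6700 * 68% = 4556
Test samples = 6700 - 4556
= 2144

2144


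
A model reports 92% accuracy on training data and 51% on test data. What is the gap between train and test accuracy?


Gap = train_accuracy - test_accuracy
= 92 - 51
= 41%
This large gap strongly indicates overfitting.

41


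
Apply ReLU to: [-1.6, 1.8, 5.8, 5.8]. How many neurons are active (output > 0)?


ReLU(x) = max(0, x) for each element:
ReLU(-1.6) = 0
ReLU(1.8) = 1.8
ReLU(5.8) = 5.8
ReLU(5.8) = 5.8
Active neurons (>0): 3

3


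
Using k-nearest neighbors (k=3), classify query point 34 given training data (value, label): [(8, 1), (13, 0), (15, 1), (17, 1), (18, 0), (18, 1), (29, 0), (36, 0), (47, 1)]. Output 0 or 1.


Distances from query 34:
Point 36 (class 0): distance = 2
Point 29 (class 0): distance = 5
Point 47 (class 1): distance = 13
K=3 nearest neighbors: classes = [0, 0, 1]
Votes for class 1: 1 / 3
Majority vote => class 0

0


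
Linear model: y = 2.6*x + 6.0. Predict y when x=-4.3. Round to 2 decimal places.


y = 2.6 * -4.3 + (6.0)
= -11.18 + (6.0)
= -5.18

-5.18


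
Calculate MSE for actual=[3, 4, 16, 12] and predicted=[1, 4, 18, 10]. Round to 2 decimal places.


Differences: [2, 0, -2, 2]
Squared errors: [4, 0, 4, 4]
Sum of squared errors = 12
MSE = 12 / 4 = 3.00

3.00


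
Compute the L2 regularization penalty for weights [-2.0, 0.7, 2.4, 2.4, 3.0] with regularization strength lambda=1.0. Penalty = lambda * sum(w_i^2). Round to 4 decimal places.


Squaring each weight:
(-2.0)^2 = 4.0
0.7^2 = 0.49
2.4^2 = 5.76
2.4^2 = 5.76
3.0^2 = 9.0
Sum of squares = 25.01
Penalty = 1.0 * 25.01 = 25.0100

25.0100


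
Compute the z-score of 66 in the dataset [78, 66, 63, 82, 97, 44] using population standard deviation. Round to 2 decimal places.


Mean = (78 + 66 + 63 + 82 + 97 + 44) / 6 = 71.6667
Variance = sum((x_i - mean)^2) / n = 276.8889
Std = sqrt(276.8889) = 16.64
Z = (x - mean) / std
= (66 - 71.6667) / 16.64
= -5.6667 / 16.64
= -0.34

-0.34


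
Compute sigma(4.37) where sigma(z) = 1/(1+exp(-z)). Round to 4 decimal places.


sigmoid(z) = 1 / (1 + exp(-z))
exp(-(4.37)) = exp(-4.37) = 0.0127
1 + 0.0127 = 1.0127
1 / 1.0127 = 0.9875

0.9875


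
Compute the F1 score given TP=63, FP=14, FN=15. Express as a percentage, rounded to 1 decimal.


Precision = TP / (TP + FP) = 63 / 77 = 0.8182
Recall = TP / (TP + FN) = 63 / 78 = 0.8077
F1 = 2 * P * R / (P + R)
= 2 * 0.8182 * 0.8077 / (0.8182 + 0.8077)
= 1.3217 / 1.6259
= 0.8129
As percentage: 81.3%

81.3


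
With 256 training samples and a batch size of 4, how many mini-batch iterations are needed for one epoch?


Iterations per epoch = dataset_size / batch_size
= 256 / 4
= 64

64


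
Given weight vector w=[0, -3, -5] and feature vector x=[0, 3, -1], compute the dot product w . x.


Element-wise products:
0 * 0 = 0
-3 * 3 = -9
-5 * -1 = 5
Sum = 0 + -9 + 5
= -4

-4


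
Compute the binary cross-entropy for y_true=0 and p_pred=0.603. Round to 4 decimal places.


For y=0: Loss = -log(1-p)
= -log(1 - 0.603)
= -log(0.397)
= -(-0.9238)
= 0.9238

0.9238


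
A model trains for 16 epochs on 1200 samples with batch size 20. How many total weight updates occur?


Iterations per epoch = 1200 / 20 = 60
Total updates = iterations_per_epoch * epochs
= 60 * 16
= 960

960


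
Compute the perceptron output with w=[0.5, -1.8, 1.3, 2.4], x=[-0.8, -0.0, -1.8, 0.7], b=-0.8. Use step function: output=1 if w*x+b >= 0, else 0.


z = w . x + b
= 0.5*-0.8 + -1.8*-0.0 + 1.3*-1.8 + 2.4*0.7 + -0.8
= -0.4 + 0.0 + -2.34 + 1.68 + -0.8
= -1.06 + -0.8
= -1.86
Since z = -1.86 < 0, output = 0

0


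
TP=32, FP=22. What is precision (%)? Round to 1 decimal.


Precision = TP / (TP + FP) * 100
= 32 / (32 + 22)
= 32 / 54
= 0.5926
= 59.3%

59.3


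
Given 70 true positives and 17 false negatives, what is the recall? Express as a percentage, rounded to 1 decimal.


Recall = TP / (TP + FN) * 100
= 70 / (70 + 17)
= 70 / 87
= 0.8046
= 80.5%

80.5


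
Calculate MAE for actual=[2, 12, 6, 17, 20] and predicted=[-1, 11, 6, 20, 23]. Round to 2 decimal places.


Absolute errors: [3, 1, 0, 3, 3]
Sum of absolute errors = 10
MAE = 10 / 5 = 2.00

2.00


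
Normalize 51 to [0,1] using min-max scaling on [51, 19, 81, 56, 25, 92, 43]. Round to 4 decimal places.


Min = 19, Max = 92
Range = 92 - 19 = 73
Scaled = (x - min) / (max - min)
= (51 - 19) / 73
= 32 / 73
= 0.4384

0.4384


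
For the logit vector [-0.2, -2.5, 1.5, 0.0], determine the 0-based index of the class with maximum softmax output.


Softmax is a monotonic transformation, so it preserves the argmax.
We need to find the index of the maximum logit.
Index 0: -0.2
Index 1: -2.5
Index 2: 1.5
Index 3: 0.0
Maximum logit = 1.5 at index 2

2


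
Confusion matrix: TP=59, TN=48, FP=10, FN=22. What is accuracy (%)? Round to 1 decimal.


Accuracy = (TP + TN) / (TP + TN + FP + FN) * 100
= (59 + 48) / (59 + 48 + 10 + 22)
= 107 / 139
= 0.7698
= 77.0%

77.0


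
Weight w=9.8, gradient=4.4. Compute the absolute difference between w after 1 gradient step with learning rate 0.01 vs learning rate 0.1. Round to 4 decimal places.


With lr=0.01: w_new = 9.8 - 0.01 * 4.4 = 9.756
With lr=0.1: w_new = 9.8 - 0.1 * 4.4 = 9.36
Absolute difference = |9.756 - 9.36|
= 0.3960

0.3960


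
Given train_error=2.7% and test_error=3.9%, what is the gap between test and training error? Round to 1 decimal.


Generalization gap = test_error - train_error
= 3.9 - 2.7
= 1.2%
A small gap suggests good generalization.

1.2


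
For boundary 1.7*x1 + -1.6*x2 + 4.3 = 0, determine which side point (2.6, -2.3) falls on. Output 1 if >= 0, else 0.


Compute 1.7 * 2.6 + -1.6 * -2.3 + 4.3
= 4.42 + 3.68 + 4.3
= 12.4
Since 12.4 >= 0, the point is on the positive side.

1


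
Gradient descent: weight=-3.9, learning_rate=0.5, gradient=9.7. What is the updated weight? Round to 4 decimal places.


w_new = w_old - lr * gradient
= -3.9 - 0.5 * 9.7
= -3.9 - (4.85)
= -8.7500

-8.7500


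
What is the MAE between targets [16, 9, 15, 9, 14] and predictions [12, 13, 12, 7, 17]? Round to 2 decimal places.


Absolute errors: [4, 4, 3, 2, 3]
Sum of absolute errors = 16
MAE = 16 / 5 = 3.20

3.20


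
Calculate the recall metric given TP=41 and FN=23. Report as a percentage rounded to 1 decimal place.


Recall = TP / (TP + FN) * 100
= 41 / (41 + 23)
= 41 / 64
= 0.6406
= 64.1%

64.1


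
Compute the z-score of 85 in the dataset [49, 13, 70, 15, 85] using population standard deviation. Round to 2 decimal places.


Mean = (49 + 13 + 70 + 15 + 85) / 5 = 46.4
Variance = sum((x_i - mean)^2) / n = 831.04
Std = sqrt(831.04) = 28.8278
Z = (x - mean) / std
= (85 - 46.4) / 28.8278
= 38.6 / 28.8278
= 1.34

1.34


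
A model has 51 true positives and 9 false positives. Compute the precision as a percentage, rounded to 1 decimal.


Precision = TP / (TP + FP) * 100
= 51 / (51 + 9)
= 51 / 60
= 0.85
= 85.0%

85.0


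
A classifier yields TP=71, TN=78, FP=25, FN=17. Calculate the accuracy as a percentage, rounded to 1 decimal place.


Accuracy = (TP + TN) / (TP + TN + FP + FN) * 100
= (71 + 78) / (71 + 78 + 25 + 17)
= 149 / 191
= 0.7801
= 78.0%

78.0


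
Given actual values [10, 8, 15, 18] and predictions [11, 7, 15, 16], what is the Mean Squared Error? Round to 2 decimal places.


Differences: [-1, 1, 0, 2]
Squared errors: [1, 1, 0, 4]
Sum of squared errors = 6
MSE = 6 / 4 = 1.50

1.50


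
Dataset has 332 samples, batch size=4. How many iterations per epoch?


Iterations per epoch = dataset_size / batch_size
= 332 / 4
= 83

83


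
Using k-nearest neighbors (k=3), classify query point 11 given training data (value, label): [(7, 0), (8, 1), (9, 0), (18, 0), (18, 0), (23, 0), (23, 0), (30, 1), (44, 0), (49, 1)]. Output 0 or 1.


Distances from query 11:
Point 9 (class 0): distance = 2
Point 8 (class 1): distance = 3
Point 7 (class 0): distance = 4
K=3 nearest neighbors: classes = [0, 1, 0]
Votes for class 1: 1 / 3
Majority vote => class 0

0


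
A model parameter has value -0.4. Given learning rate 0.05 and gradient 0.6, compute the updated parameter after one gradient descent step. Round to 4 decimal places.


w_new = w_old - lr * gradient
= -0.4 - 0.05 * 0.6
= -0.4 - (0.03)
= -0.4300

-0.4300


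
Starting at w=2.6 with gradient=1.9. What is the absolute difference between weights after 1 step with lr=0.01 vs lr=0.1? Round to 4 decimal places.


With lr=0.01: w_new = 2.6 - 0.01 * 1.9 = 2.581
With lr=0.1: w_new = 2.6 - 0.1 * 1.9 = 2.41
Absolute difference = |2.581 - 2.41|
= 0.1710

0.1710


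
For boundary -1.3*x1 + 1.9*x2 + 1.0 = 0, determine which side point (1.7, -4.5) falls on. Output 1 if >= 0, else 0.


Compute -1.3 * 1.7 + 1.9 * -4.5 + 1.0
= -2.21 + -8.55 + 1.0
= -9.76
Since -9.76 < 0, the point is on the negative side.

0


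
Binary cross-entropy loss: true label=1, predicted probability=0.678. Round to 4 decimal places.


For y=1: Loss = -log(p)
= -log(0.678)
= -(-0.3886)
= 0.3886

0.3886


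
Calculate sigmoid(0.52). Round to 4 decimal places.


sigmoid(z) = 1 / (1 + exp(-z))
exp(-(0.52)) = exp(-0.52) = 0.5945
1 + 0.5945 = 1.5945
1 / 1.5945 = 0.6271

0.6271


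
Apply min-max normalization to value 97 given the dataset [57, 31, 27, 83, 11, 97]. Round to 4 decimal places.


Min = 11, Max = 97
Range = 97 - 11 = 86
Scaled = (x - min) / (max - min)
= (97 - 11) / 86
= 86 / 86
= 1.0000

1.0000


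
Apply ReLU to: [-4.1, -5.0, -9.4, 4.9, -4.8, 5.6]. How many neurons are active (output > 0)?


ReLU(x) = max(0, x) for each element:
ReLU(-4.1) = 0
ReLU(-5.0) = 0
ReLU(-9.4) = 0
ReLU(4.9) = 4.9
ReLU(-4.8) = 0
ReLU(5.6) = 5.6
Active neurons (>0): 2

2


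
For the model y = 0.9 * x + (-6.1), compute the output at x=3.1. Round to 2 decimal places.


y = 0.9 * 3.1 + (-6.1)
= 2.79 + (-6.1)
= -3.31

-3.31


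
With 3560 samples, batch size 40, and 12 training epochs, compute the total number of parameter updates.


Iterations per epoch = 3560 / 40 = 89
Total updates = iterations_per_epoch * epochs
= 89 * 12
= 1068

1068


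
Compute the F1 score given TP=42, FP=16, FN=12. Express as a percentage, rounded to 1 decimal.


Precision = TP / (TP + FP) = 42 / 58 = 0.7241
Recall = TP / (TP + FN) = 42 / 54 = 0.7778
F1 = 2 * P * R / (P + R)
= 2 * 0.7241 * 0.7778 / (0.7241 + 0.7778)
= 1.1264 / 1.5019
= 0.75
As percentage: 75.0%

75.0


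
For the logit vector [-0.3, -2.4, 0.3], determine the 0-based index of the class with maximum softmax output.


Softmax is a monotonic transformation, so it preserves the argmax.
We need to find the index of the maximum logit.
Index 0: -0.3
Index 1: -2.4
Index 2: 0.3
Maximum logit = 0.3 at index 2

2


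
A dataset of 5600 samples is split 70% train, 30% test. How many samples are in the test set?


Train samples = 5600 * 70% = 3920
Test samples = 5600 - 3920
= 1680

1680


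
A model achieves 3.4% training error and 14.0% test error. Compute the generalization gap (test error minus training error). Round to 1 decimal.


Generalization gap = test_error - train_error
= 14.0 - 3.4
= 10.6%
A large gap suggests overfitting.

10.6


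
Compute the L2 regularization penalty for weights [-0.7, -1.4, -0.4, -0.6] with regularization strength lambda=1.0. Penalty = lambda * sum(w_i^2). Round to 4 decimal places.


Squaring each weight:
(-0.7)^2 = 0.49
(-1.4)^2 = 1.96
(-0.4)^2 = 0.16
(-0.6)^2 = 0.36
Sum of squares = 2.97
Penalty = 1.0 * 2.97 = 2.9700

2.9700


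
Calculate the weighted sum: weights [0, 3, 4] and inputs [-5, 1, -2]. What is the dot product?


Element-wise products:
0 * -5 = 0
3 * 1 = 3
4 * -2 = -8
Sum = 0 + 3 + -8
= -5

-5


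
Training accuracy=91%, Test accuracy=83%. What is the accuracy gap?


Gap = train_accuracy - test_accuracy
= 91 - 83
= 8%
This moderate gap may indicate mild overfitting.

8


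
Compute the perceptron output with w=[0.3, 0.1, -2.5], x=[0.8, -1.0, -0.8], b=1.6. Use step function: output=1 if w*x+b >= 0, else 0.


z = w . x + b
= 0.3*0.8 + 0.1*-1.0 + -2.5*-0.8 + 1.6
= 0.24 + -0.1 + 2.0 + 1.6
= 2.14 + 1.6
= 3.74
Since z = 3.74 >= 0, output = 1

1


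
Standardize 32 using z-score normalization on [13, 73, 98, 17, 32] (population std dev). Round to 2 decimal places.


Mean = (13 + 73 + 98 + 17 + 32) / 5 = 46.6
Variance = sum((x_i - mean)^2) / n = 1111.44
Std = sqrt(1111.44) = 33.3383
Z = (x - mean) / std
= (32 - 46.6) / 33.3383
= -14.6 / 33.3383
= -0.44

-0.44


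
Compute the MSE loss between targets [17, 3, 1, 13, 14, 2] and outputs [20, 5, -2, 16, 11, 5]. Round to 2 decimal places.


Differences: [-3, -2, 3, -3, 3, -3]
Squared errors: [9, 4, 9, 9, 9, 9]
Sum of squared errors = 49
MSE = 49 / 6 = 8.17

8.17


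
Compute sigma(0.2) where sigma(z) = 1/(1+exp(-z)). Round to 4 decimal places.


sigmoid(z) = 1 / (1 + exp(-z))
exp(-(0.2)) = exp(-0.2) = 0.8187
1 + 0.8187 = 1.8187
1 / 1.8187 = 0.5498

0.5498


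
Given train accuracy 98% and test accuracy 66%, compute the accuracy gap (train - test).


Gap = train_accuracy - test_accuracy
= 98 - 66
= 32%
This large gap strongly indicates overfitting.

32


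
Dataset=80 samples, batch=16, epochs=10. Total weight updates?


Iterations per epoch = 80 / 16 = 5
Total updates = iterations_per_epoch * epochs
= 5 * 10
= 50

50


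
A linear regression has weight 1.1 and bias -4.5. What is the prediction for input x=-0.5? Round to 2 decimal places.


y = 1.1 * -0.5 + (-4.5)
= -0.55 + (-4.5)
= -5.05

-5.05


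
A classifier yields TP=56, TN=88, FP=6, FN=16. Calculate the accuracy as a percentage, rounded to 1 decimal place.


Accuracy = (TP + TN) / (TP + TN + FP + FN) * 100
= (56 + 88) / (56 + 88 + 6 + 16)
= 144 / 166
= 0.8675
= 86.7%

86.7


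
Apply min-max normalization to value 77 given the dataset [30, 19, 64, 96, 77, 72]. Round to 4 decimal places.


Min = 19, Max = 96
Range = 96 - 19 = 77
Scaled = (x - min) / (max - min)
= (77 - 19) / 77
= 58 / 77
= 0.7532

0.7532


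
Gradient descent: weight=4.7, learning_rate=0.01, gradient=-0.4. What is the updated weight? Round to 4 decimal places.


w_new = w_old - lr * gradient
= 4.7 - 0.01 * -0.4
= 4.7 - (-0.004)
= 4.7040

4.7040


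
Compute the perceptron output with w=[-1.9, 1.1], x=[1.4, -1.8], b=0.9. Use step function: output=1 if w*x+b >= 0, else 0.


z = w . x + b
= -1.9*1.4 + 1.1*-1.8 + 0.9
= -2.66 + -1.98 + 0.9
= -4.64 + 0.9
= -3.74
Since z = -3.74 < 0, output = 0

0


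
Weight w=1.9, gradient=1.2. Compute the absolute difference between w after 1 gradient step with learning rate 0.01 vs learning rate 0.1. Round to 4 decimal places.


With lr=0.01: w_new = 1.9 - 0.01 * 1.2 = 1.888
With lr=0.1: w_new = 1.9 - 0.1 * 1.2 = 1.78
Absolute difference = |1.888 - 1.78|
= 0.1080

0.1080


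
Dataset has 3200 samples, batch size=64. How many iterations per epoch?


Iterations per epoch = dataset_size / batch_size
= 3200 / 64
= 50

50


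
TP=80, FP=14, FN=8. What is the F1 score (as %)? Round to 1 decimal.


Precision = TP / (TP + FP) = 80 / 94 = 0.8511
Recall = TP / (TP + FN) = 80 / 88 = 0.9091
F1 = 2 * P * R / (P + R)
= 2 * 0.8511 * 0.9091 / (0.8511 + 0.9091)
= 1.5474 / 1.7602
= 0.8791
As percentage: 87.9%

87.9


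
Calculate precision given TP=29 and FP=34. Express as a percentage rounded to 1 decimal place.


Precision = TP / (TP + FP) * 100
= 29 / (29 + 34)
= 29 / 63
= 0.4603
= 46.0%

46.0


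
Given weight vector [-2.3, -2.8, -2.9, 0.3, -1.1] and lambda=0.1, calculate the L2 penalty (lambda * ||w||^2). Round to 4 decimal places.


Squaring each weight:
(-2.3)^2 = 5.29
(-2.8)^2 = 7.84
(-2.9)^2 = 8.41
0.3^2 = 0.09
(-1.1)^2 = 1.21
Sum of squares = 22.84
Penalty = 0.1 * 22.84 = 2.2840

2.2840


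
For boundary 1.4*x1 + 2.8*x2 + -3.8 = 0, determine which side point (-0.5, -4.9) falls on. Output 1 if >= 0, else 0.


Compute 1.4 * -0.5 + 2.8 * -4.9 + -3.8
= -0.7 + -13.72 + -3.8
= -18.22
Since -18.22 < 0, the point is on the negative side.

0


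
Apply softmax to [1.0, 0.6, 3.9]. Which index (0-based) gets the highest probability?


Softmax is a monotonic transformation, so it preserves the argmax.
We need to find the index of the maximum logit.
Index 0: 1.0
Index 1: 0.6
Index 2: 3.9
Maximum logit = 3.9 at index 2

2


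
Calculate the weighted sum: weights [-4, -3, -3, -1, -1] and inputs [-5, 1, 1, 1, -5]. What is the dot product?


Element-wise products:
-4 * -5 = 20
-3 * 1 = -3
-3 * 1 = -3
-1 * 1 = -1
-1 * -5 = 5
Sum = 20 + -3 + -3 + -1 + 5
= 18

18


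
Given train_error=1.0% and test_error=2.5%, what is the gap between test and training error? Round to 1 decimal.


Generalization gap = test_error - train_error
= 2.5 - 1.0
= 1.5%
A small gap suggests good generalization.

1.5


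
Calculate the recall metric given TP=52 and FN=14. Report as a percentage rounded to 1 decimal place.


Recall = TP / (TP + FN) * 100
= 52 / (52 + 14)
= 52 / 66
= 0.7879
= 78.8%

78.8


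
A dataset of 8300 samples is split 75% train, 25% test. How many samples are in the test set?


Train samples = 8300 * 75% = 6225
Test samples = 8300 - 6225
= 2075

2075


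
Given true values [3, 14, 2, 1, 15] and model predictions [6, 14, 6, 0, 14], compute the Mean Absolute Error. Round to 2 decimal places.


Absolute errors: [3, 0, 4, 1, 1]
Sum of absolute errors = 9
MAE = 9 / 5 = 1.80

1.80


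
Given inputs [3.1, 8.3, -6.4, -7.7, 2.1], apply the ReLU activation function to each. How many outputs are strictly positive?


ReLU(x) = max(0, x) for each element:
ReLU(3.1) = 3.1
ReLU(8.3) = 8.3
ReLU(-6.4) = 0
ReLU(-7.7) = 0
ReLU(2.1) = 2.1
Active neurons (>0): 3

3


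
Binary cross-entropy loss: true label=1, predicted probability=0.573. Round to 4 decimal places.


For y=1: Loss = -log(p)
= -log(0.573)
= -(-0.5569)
= 0.5569

0.5569


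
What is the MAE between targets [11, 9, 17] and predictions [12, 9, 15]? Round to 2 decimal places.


Absolute errors: [1, 0, 2]
Sum of absolute errors = 3
MAE = 3 / 3 = 1.00

1.00


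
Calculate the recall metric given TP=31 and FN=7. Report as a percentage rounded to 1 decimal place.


Recall = TP / (TP + FN) * 100
= 31 / (31 + 7)
= 31 / 38
= 0.8158
= 81.6%

81.6


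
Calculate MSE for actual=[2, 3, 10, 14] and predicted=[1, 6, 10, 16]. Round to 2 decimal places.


Differences: [1, -3, 0, -2]
Squared errors: [1, 9, 0, 4]
Sum of squared errors = 14
MSE = 14 / 4 = 3.50

3.50


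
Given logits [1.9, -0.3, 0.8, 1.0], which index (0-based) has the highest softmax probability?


Softmax is a monotonic transformation, so it preserves the argmax.
We need to find the index of the maximum logit.
Index 0: 1.9
Index 1: -0.3
Index 2: 0.8
Index 3: 1.0
Maximum logit = 1.9 at index 0

0


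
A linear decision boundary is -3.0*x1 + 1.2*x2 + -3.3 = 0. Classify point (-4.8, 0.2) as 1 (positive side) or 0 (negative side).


Compute -3.0 * -4.8 + 1.2 * 0.2 + -3.3
= 14.4 + 0.24 + -3.3
= 11.34
Since 11.34 >= 0, the point is on the positive side.

1


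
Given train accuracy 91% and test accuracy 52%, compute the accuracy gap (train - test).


Gap = train_accuracy - test_accuracy
= 91 - 52
= 39%
This large gap strongly indicates overfitting.

39


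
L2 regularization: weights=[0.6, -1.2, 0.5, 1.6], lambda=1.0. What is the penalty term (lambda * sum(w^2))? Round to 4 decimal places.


Squaring each weight:
0.6^2 = 0.36
(-1.2)^2 = 1.44
0.5^2 = 0.25
1.6^2 = 2.56
Sum of squares = 4.61
Penalty = 1.0 * 4.61 = 4.6100

4.6100


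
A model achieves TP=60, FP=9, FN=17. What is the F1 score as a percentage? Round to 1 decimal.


Precision = TP / (TP + FP) = 60 / 69 = 0.8696
Recall = TP / (TP + FN) = 60 / 77 = 0.7792
F1 = 2 * P * R / (P + R)
= 2 * 0.8696 * 0.7792 / (0.8696 + 0.7792)
= 1.3552 / 1.6488
= 0.8219
As percentage: 82.2%

82.2


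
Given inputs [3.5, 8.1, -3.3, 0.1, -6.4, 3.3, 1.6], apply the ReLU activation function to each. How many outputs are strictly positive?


ReLU(x) = max(0, x) for each element:
ReLU(3.5) = 3.5
ReLU(8.1) = 8.1
ReLU(-3.3) = 0
ReLU(0.1) = 0.1
ReLU(-6.4) = 0
ReLU(3.3) = 3.3
ReLU(1.6) = 1.6
Active neurons (>0): 5

5


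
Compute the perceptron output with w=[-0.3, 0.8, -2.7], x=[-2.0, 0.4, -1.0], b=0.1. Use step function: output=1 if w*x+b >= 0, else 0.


z = w . x + b
= -0.3*-2.0 + 0.8*0.4 + -2.7*-1.0 + 0.1
= 0.6 + 0.32 + 2.7 + 0.1
= 3.62 + 0.1
= 3.72
Since z = 3.72 >= 0, output = 1

1


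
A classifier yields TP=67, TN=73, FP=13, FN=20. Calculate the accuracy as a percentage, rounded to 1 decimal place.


Accuracy = (TP + TN) / (TP + TN + FP + FN) * 100
= (67 + 73) / (67 + 73 + 13 + 20)
= 140 / 173
= 0.8092
= 80.9%

80.9


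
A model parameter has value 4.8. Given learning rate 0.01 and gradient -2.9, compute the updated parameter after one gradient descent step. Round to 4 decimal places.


w_new = w_old - lr * gradient
= 4.8 - 0.01 * -2.9
= 4.8 - (-0.029)
= 4.8290

4.8290


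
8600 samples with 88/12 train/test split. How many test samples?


Train samples = 8600 * 88% = 7568
Test samples = 8600 - 7568
= 1032

1032


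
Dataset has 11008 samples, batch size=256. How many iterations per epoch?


Iterations per epoch = dataset_size / batch_size
= 11008 / 256
= 43

43


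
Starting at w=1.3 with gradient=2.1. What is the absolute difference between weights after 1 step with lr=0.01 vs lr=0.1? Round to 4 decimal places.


With lr=0.01: w_new = 1.3 - 0.01 * 2.1 = 1.279
With lr=0.1: w_new = 1.3 - 0.1 * 2.1 = 1.09
Absolute difference = |1.279 - 1.09|
= 0.1890

0.1890


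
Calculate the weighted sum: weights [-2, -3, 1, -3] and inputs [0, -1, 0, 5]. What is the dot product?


Element-wise products:
-2 * 0 = 0
-3 * -1 = 3
1 * 0 = 0
-3 * 5 = -15
Sum = 0 + 3 + 0 + -15
= -12

-12


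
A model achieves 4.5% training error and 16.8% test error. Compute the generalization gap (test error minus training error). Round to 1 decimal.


Generalization gap = test_error - train_error
= 16.8 - 4.5
= 12.3%
A large gap suggests overfitting.

12.3


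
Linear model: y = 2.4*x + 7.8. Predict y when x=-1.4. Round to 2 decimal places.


y = 2.4 * -1.4 + (7.8)
= -3.36 + (7.8)
= 4.44

4.44


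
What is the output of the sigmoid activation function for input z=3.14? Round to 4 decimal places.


sigmoid(z) = 1 / (1 + exp(-z))
exp(-(3.14)) = exp(-3.14) = 0.0433
1 + 0.0433 = 1.0433
1 / 1.0433 = 0.9585

0.9585


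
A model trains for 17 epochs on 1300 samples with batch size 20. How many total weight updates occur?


Iterations per epoch = 1300 / 20 = 65
Total updates = iterations_per_epoch * epochs
= 65 * 17
= 1105

1105


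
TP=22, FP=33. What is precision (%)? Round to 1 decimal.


Precision = TP / (TP + FP) * 100
= 22 / (22 + 33)
= 22 / 55
= 0.4
= 40.0%

40.0


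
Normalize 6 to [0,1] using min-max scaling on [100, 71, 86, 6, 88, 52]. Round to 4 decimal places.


Min = 6, Max = 100
Range = 100 - 6 = 94
Scaled = (x - min) / (max - min)
= (6 - 6) / 94
= 0 / 94
= 0.0000

0.0000


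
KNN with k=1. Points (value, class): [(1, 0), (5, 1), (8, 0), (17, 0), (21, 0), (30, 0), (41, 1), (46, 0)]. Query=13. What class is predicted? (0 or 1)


Distances from query 13:
Point 17 (class 0): distance = 4
K=1 nearest neighbors: classes = [0]
Votes for class 1: 0 / 1
Majority vote => class 0

0


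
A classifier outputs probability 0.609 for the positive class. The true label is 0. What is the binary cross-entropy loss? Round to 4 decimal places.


For y=0: Loss = -log(1-p)
= -log(1 - 0.609)
= -log(0.391)
= -(-0.939)
= 0.9390

0.9390


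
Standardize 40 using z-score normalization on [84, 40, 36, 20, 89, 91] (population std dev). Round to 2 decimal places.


Mean = (84 + 40 + 36 + 20 + 89 + 91) / 6 = 60.0
Variance = sum((x_i - mean)^2) / n = 825.6667
Std = sqrt(825.6667) = 28.7344
Z = (x - mean) / std
= (40 - 60.0) / 28.7344
= -20.0 / 28.7344
= -0.70

-0.70


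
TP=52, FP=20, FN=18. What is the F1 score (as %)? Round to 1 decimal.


Precision = TP / (TP + FP) = 52 / 72 = 0.7222
Recall = TP / (TP + FN) = 52 / 70 = 0.7429
F1 = 2 * P * R / (P + R)
= 2 * 0.7222 * 0.7429 / (0.7222 + 0.7429)
= 1.073 / 1.4651
= 0.7324
As percentage: 73.2%

73.2


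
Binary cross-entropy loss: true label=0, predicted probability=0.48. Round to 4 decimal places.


For y=0: Loss = -log(1-p)
= -log(1 - 0.48)
= -log(0.52)
= -(-0.6539)
= 0.6539

0.6539


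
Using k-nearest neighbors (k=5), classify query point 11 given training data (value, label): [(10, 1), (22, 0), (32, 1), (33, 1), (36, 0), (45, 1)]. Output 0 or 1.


Distances from query 11:
Point 10 (class 1): distance = 1
Point 22 (class 0): distance = 11
Point 32 (class 1): distance = 21
Point 33 (class 1): distance = 22
Point 36 (class 0): distance = 25
K=5 nearest neighbors: classes = [1, 0, 1, 1, 0]
Votes for class 1: 3 / 5
Majority vote => class 1

1


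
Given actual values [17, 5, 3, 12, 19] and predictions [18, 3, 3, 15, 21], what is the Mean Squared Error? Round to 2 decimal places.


Differences: [-1, 2, 0, -3, -2]
Squared errors: [1, 4, 0, 9, 4]
Sum of squared errors = 18
MSE = 18 / 5 = 3.60

3.60


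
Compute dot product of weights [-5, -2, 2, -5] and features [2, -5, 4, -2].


Element-wise products:
-5 * 2 = -10
-2 * -5 = 10
2 * 4 = 8
-5 * -2 = 10
Sum = -10 + 10 + 8 + 10
= 18

18


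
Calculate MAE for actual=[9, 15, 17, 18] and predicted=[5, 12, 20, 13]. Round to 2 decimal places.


Absolute errors: [4, 3, 3, 5]
Sum of absolute errors = 15
MAE = 15 / 4 = 3.75

3.75


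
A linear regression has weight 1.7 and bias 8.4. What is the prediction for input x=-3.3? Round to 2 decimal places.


y = 1.7 * -3.3 + (8.4)
= -5.61 + (8.4)
= 2.79

2.79


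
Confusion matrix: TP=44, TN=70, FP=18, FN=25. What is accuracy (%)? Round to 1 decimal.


Accuracy = (TP + TN) / (TP + TN + FP + FN) * 100
= (44 + 70) / (44 + 70 + 18 + 25)
= 114 / 157
= 0.7261
= 72.6%

72.6


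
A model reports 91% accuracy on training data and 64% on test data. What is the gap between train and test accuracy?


Gap = train_accuracy - test_accuracy
= 91 - 64
= 27%
This large gap strongly indicates overfitting.

27


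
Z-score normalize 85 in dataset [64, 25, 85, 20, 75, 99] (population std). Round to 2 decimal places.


Mean = (64 + 25 + 85 + 20 + 75 + 99) / 6 = 61.3333
Variance = sum((x_i - mean)^2) / n = 866.8889
Std = sqrt(866.8889) = 29.443
Z = (x - mean) / std
= (85 - 61.3333) / 29.443
= 23.6667 / 29.443
= 0.80

0.80


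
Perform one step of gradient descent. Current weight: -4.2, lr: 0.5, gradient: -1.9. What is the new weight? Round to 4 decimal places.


w_new = w_old - lr * gradient
= -4.2 - 0.5 * -1.9
= -4.2 - (-0.95)
= -3.2500

-3.2500


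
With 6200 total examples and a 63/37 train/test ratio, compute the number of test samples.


Train samples = 6200 * 63% = 3906
Test samples = 6200 - 3906
= 2294

2294


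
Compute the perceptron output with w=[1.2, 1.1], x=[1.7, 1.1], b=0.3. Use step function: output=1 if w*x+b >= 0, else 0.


z = w . x + b
= 1.2*1.7 + 1.1*1.1 + 0.3
= 2.04 + 1.21 + 0.3
= 3.25 + 0.3
= 3.55
Since z = 3.55 >= 0, output = 1

1


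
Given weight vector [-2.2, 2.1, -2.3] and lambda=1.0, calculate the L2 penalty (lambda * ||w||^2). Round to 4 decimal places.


Squaring each weight:
(-2.2)^2 = 4.84
2.1^2 = 4.41
(-2.3)^2 = 5.29
Sum of squares = 14.54
Penalty = 1.0 * 14.54 = 14.5400

14.5400


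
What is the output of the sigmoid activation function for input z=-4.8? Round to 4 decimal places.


sigmoid(z) = 1 / (1 + exp(-z))
exp(-(-4.8)) = exp(4.8) = 121.5104
1 + 121.5104 = 122.5104
1 / 122.5104 = 0.0082

0.0082


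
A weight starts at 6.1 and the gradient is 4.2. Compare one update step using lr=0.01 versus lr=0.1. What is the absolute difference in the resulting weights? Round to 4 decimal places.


With lr=0.01: w_new = 6.1 - 0.01 * 4.2 = 6.058
With lr=0.1: w_new = 6.1 - 0.1 * 4.2 = 5.68
Absolute difference = |6.058 - 5.68|
= 0.3780

0.3780


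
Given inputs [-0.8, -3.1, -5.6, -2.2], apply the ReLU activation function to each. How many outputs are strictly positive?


ReLU(x) = max(0, x) for each element:
ReLU(-0.8) = 0
ReLU(-3.1) = 0
ReLU(-5.6) = 0
ReLU(-2.2) = 0
Active neurons (>0): 0

0


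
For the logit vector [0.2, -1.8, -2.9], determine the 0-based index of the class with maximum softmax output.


Softmax is a monotonic transformation, so it preserves the argmax.
We need to find the index of the maximum logit.
Index 0: 0.2
Index 1: -1.8
Index 2: -2.9
Maximum logit = 0.2 at index 0

0


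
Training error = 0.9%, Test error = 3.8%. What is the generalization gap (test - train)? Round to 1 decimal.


Generalization gap = test_error - train_error
= 3.8 - 0.9
= 2.9%
A moderate gap.

2.9


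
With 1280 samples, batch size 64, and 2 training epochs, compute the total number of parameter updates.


Iterations per epoch = 1280 / 64 = 20
Total updates = iterations_per_epoch * epochs
= 20 * 2
= 40

40


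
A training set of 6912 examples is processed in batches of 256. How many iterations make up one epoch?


Iterations per epoch = dataset_size / batch_size
= 6912 / 256
= 27

27


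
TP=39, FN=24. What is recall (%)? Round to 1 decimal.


Recall = TP / (TP + FN) * 100
= 39 / (39 + 24)
= 39 / 63
= 0.619
= 61.9%

61.9


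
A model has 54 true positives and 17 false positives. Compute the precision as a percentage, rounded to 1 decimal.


Precision = TP / (TP + FP) * 100
= 54 / (54 + 17)
= 54 / 71
= 0.7606
= 76.1%

76.1


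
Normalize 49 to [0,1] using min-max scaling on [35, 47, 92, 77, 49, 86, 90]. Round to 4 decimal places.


Min = 35, Max = 92
Range = 92 - 35 = 57
Scaled = (x - min) / (max - min)
= (49 - 35) / 57
= 14 / 57
= 0.2456

0.2456


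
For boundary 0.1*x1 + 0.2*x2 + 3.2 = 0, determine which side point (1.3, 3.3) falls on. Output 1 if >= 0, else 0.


Compute 0.1 * 1.3 + 0.2 * 3.3 + 3.2
= 0.13 + 0.66 + 3.2
= 3.99
Since 3.99 >= 0, the point is on the positive side.

1


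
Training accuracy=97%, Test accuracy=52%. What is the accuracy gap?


Gap = train_accuracy - test_accuracy
= 97 - 52
= 45%
This large gap strongly indicates overfitting.

45


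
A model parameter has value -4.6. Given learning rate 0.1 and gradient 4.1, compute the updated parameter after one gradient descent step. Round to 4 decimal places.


w_new = w_old - lr * gradient
= -4.6 - 0.1 * 4.1
= -4.6 - (0.41)
= -5.0100

-5.0100


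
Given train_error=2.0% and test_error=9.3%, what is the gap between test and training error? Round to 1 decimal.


Generalization gap = test_error - train_error
= 9.3 - 2.0
= 7.3%
A moderate gap.

7.3


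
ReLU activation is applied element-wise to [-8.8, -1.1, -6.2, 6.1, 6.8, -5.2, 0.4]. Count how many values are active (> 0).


ReLU(x) = max(0, x) for each element:
ReLU(-8.8) = 0
ReLU(-1.1) = 0
ReLU(-6.2) = 0
ReLU(6.1) = 6.1
ReLU(6.8) = 6.8
ReLU(-5.2) = 0
ReLU(0.4) = 0.4
Active neurons (>0): 3

3


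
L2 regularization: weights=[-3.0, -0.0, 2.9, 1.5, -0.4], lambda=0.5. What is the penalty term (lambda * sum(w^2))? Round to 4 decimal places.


Squaring each weight:
(-3.0)^2 = 9.0
(-0.0)^2 = 0.0
2.9^2 = 8.41
1.5^2 = 2.25
(-0.4)^2 = 0.16
Sum of squares = 19.82
Penalty = 0.5 * 19.82 = 9.9100

9.9100


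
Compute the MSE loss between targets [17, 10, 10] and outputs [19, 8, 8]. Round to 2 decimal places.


Differences: [-2, 2, 2]
Squared errors: [4, 4, 4]
Sum of squared errors = 12
MSE = 12 / 3 = 4.00

4.00


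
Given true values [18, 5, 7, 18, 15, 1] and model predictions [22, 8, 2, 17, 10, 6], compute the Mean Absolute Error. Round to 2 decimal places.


Absolute errors: [4, 3, 5, 1, 5, 5]
Sum of absolute errors = 23
MAE = 23 / 6 = 3.83

3.83


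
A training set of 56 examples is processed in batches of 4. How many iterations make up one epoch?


Iterations per epoch = dataset_size / batch_size
= 56 / 4
= 14

14


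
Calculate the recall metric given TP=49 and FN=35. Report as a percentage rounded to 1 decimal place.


Recall = TP / (TP + FN) * 100
= 49 / (49 + 35)
= 49 / 84
= 0.5833
= 58.3%

58.3


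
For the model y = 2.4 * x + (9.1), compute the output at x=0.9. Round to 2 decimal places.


y = 2.4 * 0.9 + (9.1)
= 2.16 + (9.1)
= 11.26

11.26


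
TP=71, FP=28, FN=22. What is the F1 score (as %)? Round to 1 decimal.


Precision = TP / (TP + FP) = 71 / 99 = 0.7172
Recall = TP / (TP + FN) = 71 / 93 = 0.7634
F1 = 2 * P * R / (P + R)
= 2 * 0.7172 * 0.7634 / (0.7172 + 0.7634)
= 1.095 / 1.4806
= 0.7396
As percentage: 74.0%

74.0


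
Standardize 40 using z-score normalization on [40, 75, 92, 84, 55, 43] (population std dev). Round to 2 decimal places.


Mean = (40 + 75 + 92 + 84 + 55 + 43) / 6 = 64.8333
Variance = sum((x_i - mean)^2) / n = 399.8056
Std = sqrt(399.8056) = 19.9951
Z = (x - mean) / std
= (40 - 64.8333) / 19.9951
= -24.8333 / 19.9951
= -1.24

-1.24


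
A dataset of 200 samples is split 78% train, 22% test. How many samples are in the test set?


Train samples = 200 * 78% = 156
Test samples = 200 - 156
= 44

44


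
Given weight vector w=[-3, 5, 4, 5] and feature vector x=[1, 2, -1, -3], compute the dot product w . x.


Element-wise products:
-3 * 1 = -3
5 * 2 = 10
4 * -1 = -4
5 * -3 = -15
Sum = -3 + 10 + -4 + -15
= -12

-12


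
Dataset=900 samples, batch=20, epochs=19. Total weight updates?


Iterations per epoch = 900 / 20 = 45
Total updates = iterations_per_epoch * epochs
= 45 * 19
= 855

855


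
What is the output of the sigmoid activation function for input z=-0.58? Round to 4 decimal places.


sigmoid(z) = 1 / (1 + exp(-z))
exp(-(-0.58)) = exp(0.58) = 1.786
1 + 1.786 = 2.786
1 / 2.786 = 0.3589

0.3589


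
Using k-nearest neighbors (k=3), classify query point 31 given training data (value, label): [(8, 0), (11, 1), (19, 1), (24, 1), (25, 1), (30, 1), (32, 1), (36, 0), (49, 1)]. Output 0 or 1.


Distances from query 31:
Point 30 (class 1): distance = 1
Point 32 (class 1): distance = 1
Point 36 (class 0): distance = 5
K=3 nearest neighbors: classes = [1, 1, 0]
Votes for class 1: 2 / 3
Majority vote => class 1

1


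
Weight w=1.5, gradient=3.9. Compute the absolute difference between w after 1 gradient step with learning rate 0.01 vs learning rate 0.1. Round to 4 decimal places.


With lr=0.01: w_new = 1.5 - 0.01 * 3.9 = 1.461
With lr=0.1: w_new = 1.5 - 0.1 * 3.9 = 1.11
Absolute difference = |1.461 - 1.11|
= 0.3510

0.3510


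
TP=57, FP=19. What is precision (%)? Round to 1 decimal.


Precision = TP / (TP + FP) * 100
= 57 / (57 + 19)
= 57 / 76
= 0.75
= 75.0%

75.0


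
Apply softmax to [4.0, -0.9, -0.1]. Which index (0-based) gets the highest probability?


Softmax is a monotonic transformation, so it preserves the argmax.
We need to find the index of the maximum logit.
Index 0: 4.0
Index 1: -0.9
Index 2: -0.1
Maximum logit = 4.0 at index 0

0


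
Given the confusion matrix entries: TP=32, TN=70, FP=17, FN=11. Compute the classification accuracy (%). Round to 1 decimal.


Accuracy = (TP + TN) / (TP + TN + FP + FN) * 100
= (32 + 70) / (32 + 70 + 17 + 11)
= 102 / 130
= 0.7846
= 78.5%

78.5


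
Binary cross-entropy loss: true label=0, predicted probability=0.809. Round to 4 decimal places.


For y=0: Loss = -log(1-p)
= -log(1 - 0.809)
= -log(0.191)
= -(-1.6555)
= 1.6555

1.6555


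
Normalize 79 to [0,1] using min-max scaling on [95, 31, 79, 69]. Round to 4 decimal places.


Min = 31, Max = 95
Range = 95 - 31 = 64
Scaled = (x - min) / (max - min)
= (79 - 31) / 64
= 48 / 64
= 0.7500

0.7500


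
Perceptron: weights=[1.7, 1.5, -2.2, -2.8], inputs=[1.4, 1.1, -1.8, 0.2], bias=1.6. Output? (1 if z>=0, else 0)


z = w . x + b
= 1.7*1.4 + 1.5*1.1 + -2.2*-1.8 + -2.8*0.2 + 1.6
= 2.38 + 1.65 + 3.96 + -0.56 + 1.6
= 7.43 + 1.6
= 9.03
Since z = 9.03 >= 0, output = 1

1
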